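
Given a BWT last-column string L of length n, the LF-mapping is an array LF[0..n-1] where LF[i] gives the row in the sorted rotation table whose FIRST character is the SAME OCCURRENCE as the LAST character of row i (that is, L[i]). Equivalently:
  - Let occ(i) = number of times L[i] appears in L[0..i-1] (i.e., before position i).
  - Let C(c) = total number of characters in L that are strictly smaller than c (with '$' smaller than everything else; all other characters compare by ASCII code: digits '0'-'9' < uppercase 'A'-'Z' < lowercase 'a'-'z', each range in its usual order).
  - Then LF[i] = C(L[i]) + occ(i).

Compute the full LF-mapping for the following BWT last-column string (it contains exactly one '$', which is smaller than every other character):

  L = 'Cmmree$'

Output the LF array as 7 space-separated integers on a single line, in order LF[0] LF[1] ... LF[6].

Char counts: '$':1, 'C':1, 'e':2, 'm':2, 'r':1
C (first-col start): C('$')=0, C('C')=1, C('e')=2, C('m')=4, C('r')=6
L[0]='C': occ=0, LF[0]=C('C')+0=1+0=1
L[1]='m': occ=0, LF[1]=C('m')+0=4+0=4
L[2]='m': occ=1, LF[2]=C('m')+1=4+1=5
L[3]='r': occ=0, LF[3]=C('r')+0=6+0=6
L[4]='e': occ=0, LF[4]=C('e')+0=2+0=2
L[5]='e': occ=1, LF[5]=C('e')+1=2+1=3
L[6]='$': occ=0, LF[6]=C('$')+0=0+0=0

Answer: 1 4 5 6 2 3 0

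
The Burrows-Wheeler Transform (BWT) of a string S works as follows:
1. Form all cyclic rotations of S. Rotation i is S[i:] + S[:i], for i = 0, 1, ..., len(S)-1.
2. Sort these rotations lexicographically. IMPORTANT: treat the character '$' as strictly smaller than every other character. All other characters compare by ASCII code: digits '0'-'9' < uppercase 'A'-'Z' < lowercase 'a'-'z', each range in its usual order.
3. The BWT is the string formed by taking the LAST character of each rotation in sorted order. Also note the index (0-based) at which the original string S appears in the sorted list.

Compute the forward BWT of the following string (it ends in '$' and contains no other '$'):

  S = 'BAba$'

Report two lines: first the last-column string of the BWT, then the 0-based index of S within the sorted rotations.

All 5 rotations (rotation i = S[i:]+S[:i]):
  rot[0] = BAba$
  rot[1] = Aba$B
  rot[2] = ba$BA
  rot[3] = a$BAb
  rot[4] = $BAba
Sorted (with $ < everything):
  sorted[0] = $BAba  (last char: 'a')
  sorted[1] = Aba$B  (last char: 'B')
  sorted[2] = BAba$  (last char: '$')
  sorted[3] = a$BAb  (last char: 'b')
  sorted[4] = ba$BA  (last char: 'A')
Last column: aB$bA
Original string S is at sorted index 2

Answer: aB$bA
2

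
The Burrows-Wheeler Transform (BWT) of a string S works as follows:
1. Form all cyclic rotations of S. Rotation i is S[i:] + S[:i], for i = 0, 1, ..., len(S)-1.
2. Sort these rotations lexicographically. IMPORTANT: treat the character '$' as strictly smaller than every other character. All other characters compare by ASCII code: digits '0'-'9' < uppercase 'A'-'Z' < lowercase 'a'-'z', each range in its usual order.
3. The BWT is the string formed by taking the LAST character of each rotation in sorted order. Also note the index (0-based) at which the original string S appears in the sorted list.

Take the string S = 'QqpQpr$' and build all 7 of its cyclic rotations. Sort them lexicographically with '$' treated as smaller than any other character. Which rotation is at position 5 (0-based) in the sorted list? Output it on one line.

All 7 rotations (rotation i = S[i:]+S[:i]):
  rot[0] = QqpQpr$
  rot[1] = qpQpr$Q
  rot[2] = pQpr$Qq
  rot[3] = Qpr$Qqp
  rot[4] = pr$QqpQ
  rot[5] = r$QqpQp
  rot[6] = $QqpQpr
Sorted (with $ < everything):
  sorted[0] = $QqpQpr
  sorted[1] = Qpr$Qqp
  sorted[2] = QqpQpr$
  sorted[3] = pQpr$Qq
  sorted[4] = pr$QqpQ
  sorted[5] = qpQpr$Q
  sorted[6] = r$QqpQp
sorted[5] = qpQpr$Q

Answer: qpQpr$Q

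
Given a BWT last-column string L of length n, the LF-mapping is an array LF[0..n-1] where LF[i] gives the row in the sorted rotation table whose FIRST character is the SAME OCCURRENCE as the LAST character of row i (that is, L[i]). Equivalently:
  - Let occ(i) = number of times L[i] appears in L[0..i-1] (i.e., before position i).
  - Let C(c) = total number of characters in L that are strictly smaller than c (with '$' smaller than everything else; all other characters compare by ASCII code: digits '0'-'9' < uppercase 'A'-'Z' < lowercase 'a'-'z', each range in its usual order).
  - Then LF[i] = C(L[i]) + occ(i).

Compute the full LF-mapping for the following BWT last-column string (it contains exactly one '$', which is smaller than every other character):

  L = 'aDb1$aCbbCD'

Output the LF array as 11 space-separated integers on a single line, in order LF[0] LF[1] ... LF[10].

Char counts: '$':1, '1':1, 'C':2, 'D':2, 'a':2, 'b':3
C (first-col start): C('$')=0, C('1')=1, C('C')=2, C('D')=4, C('a')=6, C('b')=8
L[0]='a': occ=0, LF[0]=C('a')+0=6+0=6
L[1]='D': occ=0, LF[1]=C('D')+0=4+0=4
L[2]='b': occ=0, LF[2]=C('b')+0=8+0=8
L[3]='1': occ=0, LF[3]=C('1')+0=1+0=1
L[4]='$': occ=0, LF[4]=C('$')+0=0+0=0
L[5]='a': occ=1, LF[5]=C('a')+1=6+1=7
L[6]='C': occ=0, LF[6]=C('C')+0=2+0=2
L[7]='b': occ=1, LF[7]=C('b')+1=8+1=9
L[8]='b': occ=2, LF[8]=C('b')+2=8+2=10
L[9]='C': occ=1, LF[9]=C('C')+1=2+1=3
L[10]='D': occ=1, LF[10]=C('D')+1=4+1=5

Answer: 6 4 8 1 0 7 2 9 10 3 5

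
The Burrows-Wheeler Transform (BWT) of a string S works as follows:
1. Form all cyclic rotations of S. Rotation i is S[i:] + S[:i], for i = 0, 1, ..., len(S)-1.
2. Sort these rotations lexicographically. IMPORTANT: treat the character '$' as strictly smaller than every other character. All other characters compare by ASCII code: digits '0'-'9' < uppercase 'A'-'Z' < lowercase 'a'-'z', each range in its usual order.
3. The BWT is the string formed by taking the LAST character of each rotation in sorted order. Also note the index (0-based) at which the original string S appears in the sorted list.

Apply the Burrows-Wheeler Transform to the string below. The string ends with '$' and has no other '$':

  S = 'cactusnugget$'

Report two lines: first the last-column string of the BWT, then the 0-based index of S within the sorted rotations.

Answer: tc$aggusuecnt
2

Derivation:
All 13 rotations (rotation i = S[i:]+S[:i]):
  rot[0] = cactusnugget$
  rot[1] = actusnugget$c
  rot[2] = ctusnugget$ca
  rot[3] = tusnugget$cac
  rot[4] = usnugget$cact
  rot[5] = snugget$cactu
  rot[6] = nugget$cactus
  rot[7] = ugget$cactusn
  rot[8] = gget$cactusnu
  rot[9] = get$cactusnug
  rot[10] = et$cactusnugg
  rot[11] = t$cactusnugge
  rot[12] = $cactusnugget
Sorted (with $ < everything):
  sorted[0] = $cactusnugget  (last char: 't')
  sorted[1] = actusnugget$c  (last char: 'c')
  sorted[2] = cactusnugget$  (last char: '$')
  sorted[3] = ctusnugget$ca  (last char: 'a')
  sorted[4] = et$cactusnugg  (last char: 'g')
  sorted[5] = get$cactusnug  (last char: 'g')
  sorted[6] = gget$cactusnu  (last char: 'u')
  sorted[7] = nugget$cactus  (last char: 's')
  sorted[8] = snugget$cactu  (last char: 'u')
  sorted[9] = t$cactusnugge  (last char: 'e')
  sorted[10] = tusnugget$cac  (last char: 'c')
  sorted[11] = ugget$cactusn  (last char: 'n')
  sorted[12] = usnugget$cact  (last char: 't')
Last column: tc$aggusuecnt
Original string S is at sorted index 2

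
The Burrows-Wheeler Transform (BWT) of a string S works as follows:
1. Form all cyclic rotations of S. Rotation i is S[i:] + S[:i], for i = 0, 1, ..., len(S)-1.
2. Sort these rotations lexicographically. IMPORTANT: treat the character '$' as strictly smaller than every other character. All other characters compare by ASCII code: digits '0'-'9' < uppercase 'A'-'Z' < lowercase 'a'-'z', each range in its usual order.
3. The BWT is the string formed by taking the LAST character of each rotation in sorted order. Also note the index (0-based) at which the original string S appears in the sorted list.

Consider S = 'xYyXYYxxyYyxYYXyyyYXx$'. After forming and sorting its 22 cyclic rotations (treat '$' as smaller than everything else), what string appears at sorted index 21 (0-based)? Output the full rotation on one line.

All 22 rotations (rotation i = S[i:]+S[:i]):
  rot[0] = xYyXYYxxyYyxYYXyyyYXx$
  rot[1] = YyXYYxxyYyxYYXyyyYXx$x
  rot[2] = yXYYxxyYyxYYXyyyYXx$xY
  rot[3] = XYYxxyYyxYYXyyyYXx$xYy
  rot[4] = YYxxyYyxYYXyyyYXx$xYyX
  rot[5] = YxxyYyxYYXyyyYXx$xYyXY
  rot[6] = xxyYyxYYXyyyYXx$xYyXYY
  rot[7] = xyYyxYYXyyyYXx$xYyXYYx
  rot[8] = yYyxYYXyyyYXx$xYyXYYxx
  rot[9] = YyxYYXyyyYXx$xYyXYYxxy
  rot[10] = yxYYXyyyYXx$xYyXYYxxyY
  rot[11] = xYYXyyyYXx$xYyXYYxxyYy
  rot[12] = YYXyyyYXx$xYyXYYxxyYyx
  rot[13] = YXyyyYXx$xYyXYYxxyYyxY
  rot[14] = XyyyYXx$xYyXYYxxyYyxYY
  rot[15] = yyyYXx$xYyXYYxxyYyxYYX
  rot[16] = yyYXx$xYyXYYxxyYyxYYXy
  rot[17] = yYXx$xYyXYYxxyYyxYYXyy
  rot[18] = YXx$xYyXYYxxyYyxYYXyyy
  rot[19] = Xx$xYyXYYxxyYyxYYXyyyY
  rot[20] = x$xYyXYYxxyYyxYYXyyyYX
  rot[21] = $xYyXYYxxyYyxYYXyyyYXx
Sorted (with $ < everything):
  sorted[0] = $xYyXYYxxyYyxYYXyyyYXx
  sorted[1] = XYYxxyYyxYYXyyyYXx$xYy
  sorted[2] = Xx$xYyXYYxxyYyxYYXyyyY
  sorted[3] = XyyyYXx$xYyXYYxxyYyxYY
  sorted[4] = YXx$xYyXYYxxyYyxYYXyyy
  sorted[5] = YXyyyYXx$xYyXYYxxyYyxY
  sorted[6] = YYXyyyYXx$xYyXYYxxyYyx
  sorted[7] = YYxxyYyxYYXyyyYXx$xYyX
  sorted[8] = YxxyYyxYYXyyyYXx$xYyXY
  sorted[9] = YyXYYxxyYyxYYXyyyYXx$x
  sorted[10] = YyxYYXyyyYXx$xYyXYYxxy
  sorted[11] = x$xYyXYYxxyYyxYYXyyyYX
  sorted[12] = xYYXyyyYXx$xYyXYYxxyYy
  sorted[13] = xYyXYYxxyYyxYYXyyyYXx$
  sorted[14] = xxyYyxYYXyyyYXx$xYyXYY
  sorted[15] = xyYyxYYXyyyYXx$xYyXYYx
  sorted[16] = yXYYxxyYyxYYXyyyYXx$xY
  sorted[17] = yYXx$xYyXYYxxyYyxYYXyy
  sorted[18] = yYyxYYXyyyYXx$xYyXYYxx
  sorted[19] = yxYYXyyyYXx$xYyXYYxxyY
  sorted[20] = yyYXx$xYyXYYxxyYyxYYXy
  sorted[21] = yyyYXx$xYyXYYxxyYyxYYX
sorted[21] = yyyYXx$xYyXYYxxyYyxYYX

Answer: yyyYXx$xYyXYYxxyYyxYYX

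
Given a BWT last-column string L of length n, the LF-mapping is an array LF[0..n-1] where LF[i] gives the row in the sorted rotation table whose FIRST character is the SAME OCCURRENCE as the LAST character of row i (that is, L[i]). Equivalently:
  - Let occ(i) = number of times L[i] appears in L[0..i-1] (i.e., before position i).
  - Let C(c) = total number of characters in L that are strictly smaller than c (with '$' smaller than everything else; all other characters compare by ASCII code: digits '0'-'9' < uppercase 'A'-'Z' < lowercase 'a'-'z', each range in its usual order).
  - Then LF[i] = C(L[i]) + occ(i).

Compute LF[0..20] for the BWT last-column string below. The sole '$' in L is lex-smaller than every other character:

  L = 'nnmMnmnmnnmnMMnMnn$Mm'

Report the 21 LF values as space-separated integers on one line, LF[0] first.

Char counts: '$':1, 'M':5, 'm':5, 'n':10
C (first-col start): C('$')=0, C('M')=1, C('m')=6, C('n')=11
L[0]='n': occ=0, LF[0]=C('n')+0=11+0=11
L[1]='n': occ=1, LF[1]=C('n')+1=11+1=12
L[2]='m': occ=0, LF[2]=C('m')+0=6+0=6
L[3]='M': occ=0, LF[3]=C('M')+0=1+0=1
L[4]='n': occ=2, LF[4]=C('n')+2=11+2=13
L[5]='m': occ=1, LF[5]=C('m')+1=6+1=7
L[6]='n': occ=3, LF[6]=C('n')+3=11+3=14
L[7]='m': occ=2, LF[7]=C('m')+2=6+2=8
L[8]='n': occ=4, LF[8]=C('n')+4=11+4=15
L[9]='n': occ=5, LF[9]=C('n')+5=11+5=16
L[10]='m': occ=3, LF[10]=C('m')+3=6+3=9
L[11]='n': occ=6, LF[11]=C('n')+6=11+6=17
L[12]='M': occ=1, LF[12]=C('M')+1=1+1=2
L[13]='M': occ=2, LF[13]=C('M')+2=1+2=3
L[14]='n': occ=7, LF[14]=C('n')+7=11+7=18
L[15]='M': occ=3, LF[15]=C('M')+3=1+3=4
L[16]='n': occ=8, LF[16]=C('n')+8=11+8=19
L[17]='n': occ=9, LF[17]=C('n')+9=11+9=20
L[18]='$': occ=0, LF[18]=C('$')+0=0+0=0
L[19]='M': occ=4, LF[19]=C('M')+4=1+4=5
L[20]='m': occ=4, LF[20]=C('m')+4=6+4=10

Answer: 11 12 6 1 13 7 14 8 15 16 9 17 2 3 18 4 19 20 0 5 10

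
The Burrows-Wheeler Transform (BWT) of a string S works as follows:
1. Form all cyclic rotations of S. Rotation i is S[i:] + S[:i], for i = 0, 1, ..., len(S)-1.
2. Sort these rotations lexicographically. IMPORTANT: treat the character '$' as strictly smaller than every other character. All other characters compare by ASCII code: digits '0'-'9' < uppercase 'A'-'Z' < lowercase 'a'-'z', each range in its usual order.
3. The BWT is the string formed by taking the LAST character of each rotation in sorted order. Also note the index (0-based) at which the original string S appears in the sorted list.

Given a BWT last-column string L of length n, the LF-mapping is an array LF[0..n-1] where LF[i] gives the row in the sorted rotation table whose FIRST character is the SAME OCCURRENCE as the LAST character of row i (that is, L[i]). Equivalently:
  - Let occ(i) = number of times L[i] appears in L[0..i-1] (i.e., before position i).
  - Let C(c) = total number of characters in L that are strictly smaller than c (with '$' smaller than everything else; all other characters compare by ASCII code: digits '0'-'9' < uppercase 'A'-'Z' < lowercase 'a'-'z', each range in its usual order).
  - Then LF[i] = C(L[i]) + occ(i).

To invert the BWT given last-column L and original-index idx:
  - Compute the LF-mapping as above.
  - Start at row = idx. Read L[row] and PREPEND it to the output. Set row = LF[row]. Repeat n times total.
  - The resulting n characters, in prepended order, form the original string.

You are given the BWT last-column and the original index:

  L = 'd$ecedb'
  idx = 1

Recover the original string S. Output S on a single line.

Answer: bedecd$

Derivation:
LF mapping: 3 0 5 2 6 4 1
Walk LF starting at row 1, prepending L[row]:
  step 1: row=1, L[1]='$', prepend. Next row=LF[1]=0
  step 2: row=0, L[0]='d', prepend. Next row=LF[0]=3
  step 3: row=3, L[3]='c', prepend. Next row=LF[3]=2
  step 4: row=2, L[2]='e', prepend. Next row=LF[2]=5
  step 5: row=5, L[5]='d', prepend. Next row=LF[5]=4
  step 6: row=4, L[4]='e', prepend. Next row=LF[4]=6
  step 7: row=6, L[6]='b', prepend. Next row=LF[6]=1
Reversed output: bedecd$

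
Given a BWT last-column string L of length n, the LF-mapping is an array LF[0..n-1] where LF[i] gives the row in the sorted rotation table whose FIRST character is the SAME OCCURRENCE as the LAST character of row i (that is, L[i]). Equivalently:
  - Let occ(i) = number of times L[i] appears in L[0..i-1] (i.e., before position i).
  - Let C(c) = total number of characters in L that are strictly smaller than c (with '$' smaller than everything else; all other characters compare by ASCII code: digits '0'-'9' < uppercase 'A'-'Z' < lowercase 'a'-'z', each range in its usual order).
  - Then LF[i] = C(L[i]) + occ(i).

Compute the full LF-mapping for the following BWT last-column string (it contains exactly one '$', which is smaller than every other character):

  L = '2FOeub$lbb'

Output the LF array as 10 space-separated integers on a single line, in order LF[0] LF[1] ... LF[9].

Answer: 1 2 3 7 9 4 0 8 5 6

Derivation:
Char counts: '$':1, '2':1, 'F':1, 'O':1, 'b':3, 'e':1, 'l':1, 'u':1
C (first-col start): C('$')=0, C('2')=1, C('F')=2, C('O')=3, C('b')=4, C('e')=7, C('l')=8, C('u')=9
L[0]='2': occ=0, LF[0]=C('2')+0=1+0=1
L[1]='F': occ=0, LF[1]=C('F')+0=2+0=2
L[2]='O': occ=0, LF[2]=C('O')+0=3+0=3
L[3]='e': occ=0, LF[3]=C('e')+0=7+0=7
L[4]='u': occ=0, LF[4]=C('u')+0=9+0=9
L[5]='b': occ=0, LF[5]=C('b')+0=4+0=4
L[6]='$': occ=0, LF[6]=C('$')+0=0+0=0
L[7]='l': occ=0, LF[7]=C('l')+0=8+0=8
L[8]='b': occ=1, LF[8]=C('b')+1=4+1=5
L[9]='b': occ=2, LF[9]=C('b')+2=4+2=6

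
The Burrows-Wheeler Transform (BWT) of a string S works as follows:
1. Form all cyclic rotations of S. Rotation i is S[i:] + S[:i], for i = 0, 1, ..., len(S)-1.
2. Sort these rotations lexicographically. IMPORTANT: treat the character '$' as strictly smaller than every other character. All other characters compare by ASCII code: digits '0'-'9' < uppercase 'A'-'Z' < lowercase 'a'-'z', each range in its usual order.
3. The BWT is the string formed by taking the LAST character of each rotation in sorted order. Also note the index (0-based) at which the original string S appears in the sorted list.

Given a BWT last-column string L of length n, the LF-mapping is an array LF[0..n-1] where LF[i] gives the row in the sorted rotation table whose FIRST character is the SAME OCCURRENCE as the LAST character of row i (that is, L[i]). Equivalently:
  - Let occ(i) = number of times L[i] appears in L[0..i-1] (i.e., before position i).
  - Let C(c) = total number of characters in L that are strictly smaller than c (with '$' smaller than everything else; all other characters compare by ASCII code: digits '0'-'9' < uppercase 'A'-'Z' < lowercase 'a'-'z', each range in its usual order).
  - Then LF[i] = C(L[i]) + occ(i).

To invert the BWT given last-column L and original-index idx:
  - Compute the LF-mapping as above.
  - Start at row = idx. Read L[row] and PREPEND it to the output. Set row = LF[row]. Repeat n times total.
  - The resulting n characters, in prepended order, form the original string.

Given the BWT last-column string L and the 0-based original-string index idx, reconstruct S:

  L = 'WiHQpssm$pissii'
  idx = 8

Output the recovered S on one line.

Answer: mississippiHQW$

Derivation:
LF mapping: 3 4 1 2 9 11 12 8 0 10 5 13 14 6 7
Walk LF starting at row 8, prepending L[row]:
  step 1: row=8, L[8]='$', prepend. Next row=LF[8]=0
  step 2: row=0, L[0]='W', prepend. Next row=LF[0]=3
  step 3: row=3, L[3]='Q', prepend. Next row=LF[3]=2
  step 4: row=2, L[2]='H', prepend. Next row=LF[2]=1
  step 5: row=1, L[1]='i', prepend. Next row=LF[1]=4
  step 6: row=4, L[4]='p', prepend. Next row=LF[4]=9
  step 7: row=9, L[9]='p', prepend. Next row=LF[9]=10
  step 8: row=10, L[10]='i', prepend. Next row=LF[10]=5
  step 9: row=5, L[5]='s', prepend. Next row=LF[5]=11
  step 10: row=11, L[11]='s', prepend. Next row=LF[11]=13
  step 11: row=13, L[13]='i', prepend. Next row=LF[13]=6
  step 12: row=6, L[6]='s', prepend. Next row=LF[6]=12
  step 13: row=12, L[12]='s', prepend. Next row=LF[12]=14
  step 14: row=14, L[14]='i', prepend. Next row=LF[14]=7
  step 15: row=7, L[7]='m', prepend. Next row=LF[7]=8
Reversed output: mississippiHQW$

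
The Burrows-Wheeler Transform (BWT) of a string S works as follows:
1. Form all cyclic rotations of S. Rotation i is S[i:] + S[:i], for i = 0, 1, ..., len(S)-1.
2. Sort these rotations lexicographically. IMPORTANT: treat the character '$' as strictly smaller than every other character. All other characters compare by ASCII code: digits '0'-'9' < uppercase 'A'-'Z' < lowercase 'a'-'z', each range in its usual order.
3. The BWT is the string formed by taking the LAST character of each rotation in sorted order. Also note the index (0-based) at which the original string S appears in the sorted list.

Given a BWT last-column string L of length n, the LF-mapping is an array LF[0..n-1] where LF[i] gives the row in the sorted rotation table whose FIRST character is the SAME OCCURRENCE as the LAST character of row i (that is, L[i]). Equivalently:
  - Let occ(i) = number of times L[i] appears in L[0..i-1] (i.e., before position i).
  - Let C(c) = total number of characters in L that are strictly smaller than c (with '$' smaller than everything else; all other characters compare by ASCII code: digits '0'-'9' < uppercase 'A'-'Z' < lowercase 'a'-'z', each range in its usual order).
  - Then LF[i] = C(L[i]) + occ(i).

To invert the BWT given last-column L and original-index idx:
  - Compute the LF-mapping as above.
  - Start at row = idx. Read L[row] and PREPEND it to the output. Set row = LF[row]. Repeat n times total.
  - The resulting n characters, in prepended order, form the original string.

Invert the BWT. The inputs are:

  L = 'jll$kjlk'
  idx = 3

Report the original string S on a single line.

LF mapping: 1 5 6 0 3 2 7 4
Walk LF starting at row 3, prepending L[row]:
  step 1: row=3, L[3]='$', prepend. Next row=LF[3]=0
  step 2: row=0, L[0]='j', prepend. Next row=LF[0]=1
  step 3: row=1, L[1]='l', prepend. Next row=LF[1]=5
  step 4: row=5, L[5]='j', prepend. Next row=LF[5]=2
  step 5: row=2, L[2]='l', prepend. Next row=LF[2]=6
  step 6: row=6, L[6]='l', prepend. Next row=LF[6]=7
  step 7: row=7, L[7]='k', prepend. Next row=LF[7]=4
  step 8: row=4, L[4]='k', prepend. Next row=LF[4]=3
Reversed output: kklljlj$

Answer: kklljlj$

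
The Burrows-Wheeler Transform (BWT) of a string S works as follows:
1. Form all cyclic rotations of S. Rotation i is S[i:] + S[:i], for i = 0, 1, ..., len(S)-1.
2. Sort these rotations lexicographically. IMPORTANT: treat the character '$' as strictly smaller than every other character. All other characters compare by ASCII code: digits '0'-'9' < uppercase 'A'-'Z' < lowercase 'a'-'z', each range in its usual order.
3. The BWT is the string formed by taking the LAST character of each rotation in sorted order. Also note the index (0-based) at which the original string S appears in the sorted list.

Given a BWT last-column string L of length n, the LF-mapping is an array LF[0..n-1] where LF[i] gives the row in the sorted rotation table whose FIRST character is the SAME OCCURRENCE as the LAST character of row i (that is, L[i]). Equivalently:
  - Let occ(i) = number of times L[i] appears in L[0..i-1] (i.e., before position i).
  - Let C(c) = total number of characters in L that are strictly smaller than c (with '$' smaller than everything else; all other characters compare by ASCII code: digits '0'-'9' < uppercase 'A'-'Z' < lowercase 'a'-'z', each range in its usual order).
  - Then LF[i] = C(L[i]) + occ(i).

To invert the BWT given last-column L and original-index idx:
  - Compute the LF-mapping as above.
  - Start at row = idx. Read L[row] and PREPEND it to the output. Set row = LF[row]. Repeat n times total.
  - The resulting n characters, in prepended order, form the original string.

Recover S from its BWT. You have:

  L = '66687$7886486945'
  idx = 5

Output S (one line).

Answer: 647648859868676$

Derivation:
LF mapping: 4 5 6 11 9 0 10 12 13 7 1 14 8 15 2 3
Walk LF starting at row 5, prepending L[row]:
  step 1: row=5, L[5]='$', prepend. Next row=LF[5]=0
  step 2: row=0, L[0]='6', prepend. Next row=LF[0]=4
  step 3: row=4, L[4]='7', prepend. Next row=LF[4]=9
  step 4: row=9, L[9]='6', prepend. Next row=LF[9]=7
  step 5: row=7, L[7]='8', prepend. Next row=LF[7]=12
  step 6: row=12, L[12]='6', prepend. Next row=LF[12]=8
  step 7: row=8, L[8]='8', prepend. Next row=LF[8]=13
  step 8: row=13, L[13]='9', prepend. Next row=LF[13]=15
  step 9: row=15, L[15]='5', prepend. Next row=LF[15]=3
  step 10: row=3, L[3]='8', prepend. Next row=LF[3]=11
  step 11: row=11, L[11]='8', prepend. Next row=LF[11]=14
  step 12: row=14, L[14]='4', prepend. Next row=LF[14]=2
  step 13: row=2, L[2]='6', prepend. Next row=LF[2]=6
  step 14: row=6, L[6]='7', prepend. Next row=LF[6]=10
  step 15: row=10, L[10]='4', prepend. Next row=LF[10]=1
  step 16: row=1, L[1]='6', prepend. Next row=LF[1]=5
Reversed output: 647648859868676$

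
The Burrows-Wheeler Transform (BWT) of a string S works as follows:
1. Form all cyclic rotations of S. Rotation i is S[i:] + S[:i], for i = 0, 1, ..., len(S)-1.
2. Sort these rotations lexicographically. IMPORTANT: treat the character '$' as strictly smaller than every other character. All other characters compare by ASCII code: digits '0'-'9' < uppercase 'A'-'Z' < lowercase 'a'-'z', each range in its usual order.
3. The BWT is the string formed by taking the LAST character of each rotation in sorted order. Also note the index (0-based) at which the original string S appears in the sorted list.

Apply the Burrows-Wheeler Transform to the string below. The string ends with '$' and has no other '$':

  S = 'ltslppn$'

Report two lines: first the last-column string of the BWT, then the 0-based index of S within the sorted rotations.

Answer: ns$ppltl
2

Derivation:
All 8 rotations (rotation i = S[i:]+S[:i]):
  rot[0] = ltslppn$
  rot[1] = tslppn$l
  rot[2] = slppn$lt
  rot[3] = lppn$lts
  rot[4] = ppn$ltsl
  rot[5] = pn$ltslp
  rot[6] = n$ltslpp
  rot[7] = $ltslppn
Sorted (with $ < everything):
  sorted[0] = $ltslppn  (last char: 'n')
  sorted[1] = lppn$lts  (last char: 's')
  sorted[2] = ltslppn$  (last char: '$')
  sorted[3] = n$ltslpp  (last char: 'p')
  sorted[4] = pn$ltslp  (last char: 'p')
  sorted[5] = ppn$ltsl  (last char: 'l')
  sorted[6] = slppn$lt  (last char: 't')
  sorted[7] = tslppn$l  (last char: 'l')
Last column: ns$ppltl
Original string S is at sorted index 2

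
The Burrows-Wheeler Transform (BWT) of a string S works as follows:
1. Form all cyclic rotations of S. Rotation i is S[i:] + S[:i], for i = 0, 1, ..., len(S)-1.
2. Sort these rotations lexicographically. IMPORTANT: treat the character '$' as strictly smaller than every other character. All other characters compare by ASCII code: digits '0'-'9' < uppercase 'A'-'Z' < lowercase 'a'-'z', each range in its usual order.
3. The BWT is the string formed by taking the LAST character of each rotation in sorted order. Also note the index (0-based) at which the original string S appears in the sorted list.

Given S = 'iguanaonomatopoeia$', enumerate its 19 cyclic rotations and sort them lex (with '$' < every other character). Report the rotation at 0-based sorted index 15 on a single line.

Answer: opoeia$iguanaonomat

Derivation:
All 19 rotations (rotation i = S[i:]+S[:i]):
  rot[0] = iguanaonomatopoeia$
  rot[1] = guanaonomatopoeia$i
  rot[2] = uanaonomatopoeia$ig
  rot[3] = anaonomatopoeia$igu
  rot[4] = naonomatopoeia$igua
  rot[5] = aonomatopoeia$iguan
  rot[6] = onomatopoeia$iguana
  rot[7] = nomatopoeia$iguanao
  rot[8] = omatopoeia$iguanaon
  rot[9] = matopoeia$iguanaono
  rot[10] = atopoeia$iguanaonom
  rot[11] = topoeia$iguanaonoma
  rot[12] = opoeia$iguanaonomat
  rot[13] = poeia$iguanaonomato
  rot[14] = oeia$iguanaonomatop
  rot[15] = eia$iguanaonomatopo
  rot[16] = ia$iguanaonomatopoe
  rot[17] = a$iguanaonomatopoei
  rot[18] = $iguanaonomatopoeia
Sorted (with $ < everything):
  sorted[0] = $iguanaonomatopoeia
  sorted[1] = a$iguanaonomatopoei
  sorted[2] = anaonomatopoeia$igu
  sorted[3] = aonomatopoeia$iguan
  sorted[4] = atopoeia$iguanaonom
  sorted[5] = eia$iguanaonomatopo
  sorted[6] = guanaonomatopoeia$i
  sorted[7] = ia$iguanaonomatopoe
  sorted[8] = iguanaonomatopoeia$
  sorted[9] = matopoeia$iguanaono
  sorted[10] = naonomatopoeia$igua
  sorted[11] = nomatopoeia$iguanao
  sorted[12] = oeia$iguanaonomatop
  sorted[13] = omatopoeia$iguanaon
  sorted[14] = onomatopoeia$iguana
  sorted[15] = opoeia$iguanaonomat
  sorted[16] = poeia$iguanaonomato
  sorted[17] = topoeia$iguanaonoma
  sorted[18] = uanaonomatopoeia$ig
sorted[15] = opoeia$iguanaonomat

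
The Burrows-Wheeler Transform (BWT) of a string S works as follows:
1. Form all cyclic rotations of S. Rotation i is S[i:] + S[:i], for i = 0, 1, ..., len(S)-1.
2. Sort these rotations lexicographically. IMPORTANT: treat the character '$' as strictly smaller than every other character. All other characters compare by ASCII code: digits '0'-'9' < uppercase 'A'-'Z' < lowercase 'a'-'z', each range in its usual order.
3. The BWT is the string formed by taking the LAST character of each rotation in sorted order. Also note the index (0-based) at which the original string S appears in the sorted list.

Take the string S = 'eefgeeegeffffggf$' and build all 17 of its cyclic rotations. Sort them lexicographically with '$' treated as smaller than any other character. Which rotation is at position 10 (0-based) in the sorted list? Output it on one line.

Answer: ffggf$eefgeeegeff

Derivation:
All 17 rotations (rotation i = S[i:]+S[:i]):
  rot[0] = eefgeeegeffffggf$
  rot[1] = efgeeegeffffggf$e
  rot[2] = fgeeegeffffggf$ee
  rot[3] = geeegeffffggf$eef
  rot[4] = eeegeffffggf$eefg
  rot[5] = eegeffffggf$eefge
  rot[6] = egeffffggf$eefgee
  rot[7] = geffffggf$eefgeee
  rot[8] = effffggf$eefgeeeg
  rot[9] = ffffggf$eefgeeege
  rot[10] = fffggf$eefgeeegef
  rot[11] = ffggf$eefgeeegeff
  rot[12] = fggf$eefgeeegefff
  rot[13] = ggf$eefgeeegeffff
  rot[14] = gf$eefgeeegeffffg
  rot[15] = f$eefgeeegeffffgg
  rot[16] = $eefgeeegeffffggf
Sorted (with $ < everything):
  sorted[0] = $eefgeeegeffffggf
  sorted[1] = eeegeffffggf$eefg
  sorted[2] = eefgeeegeffffggf$
  sorted[3] = eegeffffggf$eefge
  sorted[4] = effffggf$eefgeeeg
  sorted[5] = efgeeegeffffggf$e
  sorted[6] = egeffffggf$eefgee
  sorted[7] = f$eefgeeegeffffgg
  sorted[8] = ffffggf$eefgeeege
  sorted[9] = fffggf$eefgeeegef
  sorted[10] = ffggf$eefgeeegeff
  sorted[11] = fgeeegeffffggf$ee
  sorted[12] = fggf$eefgeeegefff
  sorted[13] = geeegeffffggf$eef
  sorted[14] = geffffggf$eefgeee
  sorted[15] = gf$eefgeeegeffffg
  sorted[16] = ggf$eefgeeegeffff
sorted[10] = ffggf$eefgeeegeff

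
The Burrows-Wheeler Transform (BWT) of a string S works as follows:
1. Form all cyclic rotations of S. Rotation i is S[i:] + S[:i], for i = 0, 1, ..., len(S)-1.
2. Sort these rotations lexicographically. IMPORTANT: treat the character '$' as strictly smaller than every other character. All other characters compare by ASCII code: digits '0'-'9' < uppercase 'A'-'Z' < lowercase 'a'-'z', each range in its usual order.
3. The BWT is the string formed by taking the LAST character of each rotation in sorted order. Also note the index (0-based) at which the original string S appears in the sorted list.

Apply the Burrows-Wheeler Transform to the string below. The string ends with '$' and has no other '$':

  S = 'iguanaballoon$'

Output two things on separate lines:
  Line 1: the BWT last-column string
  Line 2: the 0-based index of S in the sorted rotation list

Answer: nnbuai$aloaolg
6

Derivation:
All 14 rotations (rotation i = S[i:]+S[:i]):
  rot[0] = iguanaballoon$
  rot[1] = guanaballoon$i
  rot[2] = uanaballoon$ig
  rot[3] = anaballoon$igu
  rot[4] = naballoon$igua
  rot[5] = aballoon$iguan
  rot[6] = balloon$iguana
  rot[7] = alloon$iguanab
  rot[8] = lloon$iguanaba
  rot[9] = loon$iguanabal
  rot[10] = oon$iguanaball
  rot[11] = on$iguanaballo
  rot[12] = n$iguanaballoo
  rot[13] = $iguanaballoon
Sorted (with $ < everything):
  sorted[0] = $iguanaballoon  (last char: 'n')
  sorted[1] = aballoon$iguan  (last char: 'n')
  sorted[2] = alloon$iguanab  (last char: 'b')
  sorted[3] = anaballoon$igu  (last char: 'u')
  sorted[4] = balloon$iguana  (last char: 'a')
  sorted[5] = guanaballoon$i  (last char: 'i')
  sorted[6] = iguanaballoon$  (last char: '$')
  sorted[7] = lloon$iguanaba  (last char: 'a')
  sorted[8] = loon$iguanabal  (last char: 'l')
  sorted[9] = n$iguanaballoo  (last char: 'o')
  sorted[10] = naballoon$igua  (last char: 'a')
  sorted[11] = on$iguanaballo  (last char: 'o')
  sorted[12] = oon$iguanaball  (last char: 'l')
  sorted[13] = uanaballoon$ig  (last char: 'g')
Last column: nnbuai$aloaolg
Original string S is at sorted index 6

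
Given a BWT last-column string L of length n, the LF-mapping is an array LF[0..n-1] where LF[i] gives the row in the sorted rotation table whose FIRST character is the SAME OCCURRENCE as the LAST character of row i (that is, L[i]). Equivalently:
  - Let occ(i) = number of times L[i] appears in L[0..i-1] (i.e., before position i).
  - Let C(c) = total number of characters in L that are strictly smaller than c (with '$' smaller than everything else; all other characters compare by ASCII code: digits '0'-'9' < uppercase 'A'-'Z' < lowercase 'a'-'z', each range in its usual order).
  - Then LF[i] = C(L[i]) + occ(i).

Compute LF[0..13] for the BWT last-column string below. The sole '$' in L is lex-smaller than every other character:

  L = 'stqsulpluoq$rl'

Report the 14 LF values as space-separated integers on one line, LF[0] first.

Char counts: '$':1, 'l':3, 'o':1, 'p':1, 'q':2, 'r':1, 's':2, 't':1, 'u':2
C (first-col start): C('$')=0, C('l')=1, C('o')=4, C('p')=5, C('q')=6, C('r')=8, C('s')=9, C('t')=11, C('u')=12
L[0]='s': occ=0, LF[0]=C('s')+0=9+0=9
L[1]='t': occ=0, LF[1]=C('t')+0=11+0=11
L[2]='q': occ=0, LF[2]=C('q')+0=6+0=6
L[3]='s': occ=1, LF[3]=C('s')+1=9+1=10
L[4]='u': occ=0, LF[4]=C('u')+0=12+0=12
L[5]='l': occ=0, LF[5]=C('l')+0=1+0=1
L[6]='p': occ=0, LF[6]=C('p')+0=5+0=5
L[7]='l': occ=1, LF[7]=C('l')+1=1+1=2
L[8]='u': occ=1, LF[8]=C('u')+1=12+1=13
L[9]='o': occ=0, LF[9]=C('o')+0=4+0=4
L[10]='q': occ=1, LF[10]=C('q')+1=6+1=7
L[11]='$': occ=0, LF[11]=C('$')+0=0+0=0
L[12]='r': occ=0, LF[12]=C('r')+0=8+0=8
L[13]='l': occ=2, LF[13]=C('l')+2=1+2=3

Answer: 9 11 6 10 12 1 5 2 13 4 7 0 8 3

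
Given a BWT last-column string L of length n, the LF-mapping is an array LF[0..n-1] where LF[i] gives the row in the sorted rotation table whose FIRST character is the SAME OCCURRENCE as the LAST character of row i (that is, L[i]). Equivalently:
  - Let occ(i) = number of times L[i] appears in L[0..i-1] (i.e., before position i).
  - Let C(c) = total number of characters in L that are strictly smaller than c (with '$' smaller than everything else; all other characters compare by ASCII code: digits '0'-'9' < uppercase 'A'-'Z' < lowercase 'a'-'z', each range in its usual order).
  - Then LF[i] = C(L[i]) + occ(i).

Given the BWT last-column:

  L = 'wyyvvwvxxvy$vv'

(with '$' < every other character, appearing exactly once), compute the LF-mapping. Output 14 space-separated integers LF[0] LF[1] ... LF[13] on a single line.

Char counts: '$':1, 'v':6, 'w':2, 'x':2, 'y':3
C (first-col start): C('$')=0, C('v')=1, C('w')=7, C('x')=9, C('y')=11
L[0]='w': occ=0, LF[0]=C('w')+0=7+0=7
L[1]='y': occ=0, LF[1]=C('y')+0=11+0=11
L[2]='y': occ=1, LF[2]=C('y')+1=11+1=12
L[3]='v': occ=0, LF[3]=C('v')+0=1+0=1
L[4]='v': occ=1, LF[4]=C('v')+1=1+1=2
L[5]='w': occ=1, LF[5]=C('w')+1=7+1=8
L[6]='v': occ=2, LF[6]=C('v')+2=1+2=3
L[7]='x': occ=0, LF[7]=C('x')+0=9+0=9
L[8]='x': occ=1, LF[8]=C('x')+1=9+1=10
L[9]='v': occ=3, LF[9]=C('v')+3=1+3=4
L[10]='y': occ=2, LF[10]=C('y')+2=11+2=13
L[11]='$': occ=0, LF[11]=C('$')+0=0+0=0
L[12]='v': occ=4, LF[12]=C('v')+4=1+4=5
L[13]='v': occ=5, LF[13]=C('v')+5=1+5=6

Answer: 7 11 12 1 2 8 3 9 10 4 13 0 5 6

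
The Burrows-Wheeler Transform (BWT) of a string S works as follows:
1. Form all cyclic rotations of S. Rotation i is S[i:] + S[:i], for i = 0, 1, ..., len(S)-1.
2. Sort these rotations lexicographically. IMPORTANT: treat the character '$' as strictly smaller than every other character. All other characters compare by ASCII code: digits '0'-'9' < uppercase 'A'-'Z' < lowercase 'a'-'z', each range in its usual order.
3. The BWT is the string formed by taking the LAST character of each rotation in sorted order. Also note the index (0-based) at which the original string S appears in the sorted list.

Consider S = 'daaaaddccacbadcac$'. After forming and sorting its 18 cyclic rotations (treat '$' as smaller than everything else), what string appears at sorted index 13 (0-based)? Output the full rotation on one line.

Answer: ccacbadcac$daaaadd

Derivation:
All 18 rotations (rotation i = S[i:]+S[:i]):
  rot[0] = daaaaddccacbadcac$
  rot[1] = aaaaddccacbadcac$d
  rot[2] = aaaddccacbadcac$da
  rot[3] = aaddccacbadcac$daa
  rot[4] = addccacbadcac$daaa
  rot[5] = ddccacbadcac$daaaa
  rot[6] = dccacbadcac$daaaad
  rot[7] = ccacbadcac$daaaadd
  rot[8] = cacbadcac$daaaaddc
  rot[9] = acbadcac$daaaaddcc
  rot[10] = cbadcac$daaaaddcca
  rot[11] = badcac$daaaaddccac
  rot[12] = adcac$daaaaddccacb
  rot[13] = dcac$daaaaddccacba
  rot[14] = cac$daaaaddccacbad
  rot[15] = ac$daaaaddccacbadc
  rot[16] = c$daaaaddccacbadca
  rot[17] = $daaaaddccacbadcac
Sorted (with $ < everything):
  sorted[0] = $daaaaddccacbadcac
  sorted[1] = aaaaddccacbadcac$d
  sorted[2] = aaaddccacbadcac$da
  sorted[3] = aaddccacbadcac$daa
  sorted[4] = ac$daaaaddccacbadc
  sorted[5] = acbadcac$daaaaddcc
  sorted[6] = adcac$daaaaddccacb
  sorted[7] = addccacbadcac$daaa
  sorted[8] = badcac$daaaaddccac
  sorted[9] = c$daaaaddccacbadca
  sorted[10] = cac$daaaaddccacbad
  sorted[11] = cacbadcac$daaaaddc
  sorted[12] = cbadcac$daaaaddcca
  sorted[13] = ccacbadcac$daaaadd
  sorted[14] = daaaaddccacbadcac$
  sorted[15] = dcac$daaaaddccacba
  sorted[16] = dccacbadcac$daaaad
  sorted[17] = ddccacbadcac$daaaa
sorted[13] = ccacbadcac$daaaadd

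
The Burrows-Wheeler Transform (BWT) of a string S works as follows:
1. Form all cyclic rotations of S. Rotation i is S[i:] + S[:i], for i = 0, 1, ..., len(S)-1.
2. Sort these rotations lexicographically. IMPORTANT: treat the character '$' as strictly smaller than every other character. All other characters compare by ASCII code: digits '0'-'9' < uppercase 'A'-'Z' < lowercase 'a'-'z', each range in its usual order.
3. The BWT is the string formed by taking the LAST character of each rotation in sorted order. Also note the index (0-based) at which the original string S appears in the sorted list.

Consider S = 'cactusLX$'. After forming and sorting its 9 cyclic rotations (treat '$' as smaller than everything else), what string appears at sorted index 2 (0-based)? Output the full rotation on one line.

Answer: X$cactusL

Derivation:
All 9 rotations (rotation i = S[i:]+S[:i]):
  rot[0] = cactusLX$
  rot[1] = actusLX$c
  rot[2] = ctusLX$ca
  rot[3] = tusLX$cac
  rot[4] = usLX$cact
  rot[5] = sLX$cactu
  rot[6] = LX$cactus
  rot[7] = X$cactusL
  rot[8] = $cactusLX
Sorted (with $ < everything):
  sorted[0] = $cactusLX
  sorted[1] = LX$cactus
  sorted[2] = X$cactusL
  sorted[3] = actusLX$c
  sorted[4] = cactusLX$
  sorted[5] = ctusLX$ca
  sorted[6] = sLX$cactu
  sorted[7] = tusLX$cac
  sorted[8] = usLX$cact
sorted[2] = X$cactusL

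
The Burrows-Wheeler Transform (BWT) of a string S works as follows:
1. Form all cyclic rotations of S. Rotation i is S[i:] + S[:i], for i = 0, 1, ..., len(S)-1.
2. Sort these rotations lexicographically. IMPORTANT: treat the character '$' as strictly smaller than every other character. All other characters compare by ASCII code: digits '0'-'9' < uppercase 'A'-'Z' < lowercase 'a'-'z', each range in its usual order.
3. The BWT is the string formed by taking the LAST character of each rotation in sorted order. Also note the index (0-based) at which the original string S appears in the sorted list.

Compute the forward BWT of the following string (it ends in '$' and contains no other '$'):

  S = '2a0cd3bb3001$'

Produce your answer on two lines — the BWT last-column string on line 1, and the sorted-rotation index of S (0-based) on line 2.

Answer: 130a0$bd2b30c
5

Derivation:
All 13 rotations (rotation i = S[i:]+S[:i]):
  rot[0] = 2a0cd3bb3001$
  rot[1] = a0cd3bb3001$2
  rot[2] = 0cd3bb3001$2a
  rot[3] = cd3bb3001$2a0
  rot[4] = d3bb3001$2a0c
  rot[5] = 3bb3001$2a0cd
  rot[6] = bb3001$2a0cd3
  rot[7] = b3001$2a0cd3b
  rot[8] = 3001$2a0cd3bb
  rot[9] = 001$2a0cd3bb3
  rot[10] = 01$2a0cd3bb30
  rot[11] = 1$2a0cd3bb300
  rot[12] = $2a0cd3bb3001
Sorted (with $ < everything):
  sorted[0] = $2a0cd3bb3001  (last char: '1')
  sorted[1] = 001$2a0cd3bb3  (last char: '3')
  sorted[2] = 01$2a0cd3bb30  (last char: '0')
  sorted[3] = 0cd3bb3001$2a  (last char: 'a')
  sorted[4] = 1$2a0cd3bb300  (last char: '0')
  sorted[5] = 2a0cd3bb3001$  (last char: '$')
  sorted[6] = 3001$2a0cd3bb  (last char: 'b')
  sorted[7] = 3bb3001$2a0cd  (last char: 'd')
  sorted[8] = a0cd3bb3001$2  (last char: '2')
  sorted[9] = b3001$2a0cd3b  (last char: 'b')
  sorted[10] = bb3001$2a0cd3  (last char: '3')
  sorted[11] = cd3bb3001$2a0  (last char: '0')
  sorted[12] = d3bb3001$2a0c  (last char: 'c')
Last column: 130a0$bd2b30c
Original string S is at sorted index 5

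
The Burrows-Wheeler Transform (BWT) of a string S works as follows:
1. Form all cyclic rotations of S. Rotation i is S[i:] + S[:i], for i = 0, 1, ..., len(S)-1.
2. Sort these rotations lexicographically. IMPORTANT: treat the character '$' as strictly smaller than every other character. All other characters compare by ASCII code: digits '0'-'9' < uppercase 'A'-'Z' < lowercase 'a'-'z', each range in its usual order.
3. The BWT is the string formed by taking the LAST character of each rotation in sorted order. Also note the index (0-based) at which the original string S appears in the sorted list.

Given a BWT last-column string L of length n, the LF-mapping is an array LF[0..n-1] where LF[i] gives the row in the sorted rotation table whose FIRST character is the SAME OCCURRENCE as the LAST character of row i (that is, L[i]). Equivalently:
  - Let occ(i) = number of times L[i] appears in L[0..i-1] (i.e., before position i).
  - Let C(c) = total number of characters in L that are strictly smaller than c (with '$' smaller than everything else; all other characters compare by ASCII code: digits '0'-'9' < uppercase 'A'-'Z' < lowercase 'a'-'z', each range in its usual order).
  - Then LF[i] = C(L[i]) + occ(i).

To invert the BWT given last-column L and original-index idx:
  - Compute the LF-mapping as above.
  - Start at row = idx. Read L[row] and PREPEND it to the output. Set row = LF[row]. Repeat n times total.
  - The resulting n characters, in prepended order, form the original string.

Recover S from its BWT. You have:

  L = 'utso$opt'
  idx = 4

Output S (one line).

Answer: sotoptu$

Derivation:
LF mapping: 7 5 4 1 0 2 3 6
Walk LF starting at row 4, prepending L[row]:
  step 1: row=4, L[4]='$', prepend. Next row=LF[4]=0
  step 2: row=0, L[0]='u', prepend. Next row=LF[0]=7
  step 3: row=7, L[7]='t', prepend. Next row=LF[7]=6
  step 4: row=6, L[6]='p', prepend. Next row=LF[6]=3
  step 5: row=3, L[3]='o', prepend. Next row=LF[3]=1
  step 6: row=1, L[1]='t', prepend. Next row=LF[1]=5
  step 7: row=5, L[5]='o', prepend. Next row=LF[5]=2
  step 8: row=2, L[2]='s', prepend. Next row=LF[2]=4
Reversed output: sotoptu$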